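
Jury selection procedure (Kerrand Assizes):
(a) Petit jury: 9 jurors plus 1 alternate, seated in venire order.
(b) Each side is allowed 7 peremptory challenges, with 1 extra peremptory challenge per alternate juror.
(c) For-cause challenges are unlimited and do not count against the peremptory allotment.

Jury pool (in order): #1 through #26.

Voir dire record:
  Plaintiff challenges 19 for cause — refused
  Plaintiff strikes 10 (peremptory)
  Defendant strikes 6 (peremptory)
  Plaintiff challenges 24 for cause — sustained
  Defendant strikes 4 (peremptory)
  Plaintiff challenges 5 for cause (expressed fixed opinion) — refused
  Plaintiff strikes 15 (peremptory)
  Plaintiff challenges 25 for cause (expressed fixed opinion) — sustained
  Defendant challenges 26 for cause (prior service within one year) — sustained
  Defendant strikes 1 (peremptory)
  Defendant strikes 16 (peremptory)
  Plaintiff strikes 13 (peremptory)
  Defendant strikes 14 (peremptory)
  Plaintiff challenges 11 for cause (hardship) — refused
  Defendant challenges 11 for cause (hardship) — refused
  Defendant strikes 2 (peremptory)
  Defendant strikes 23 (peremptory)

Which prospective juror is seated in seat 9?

18

Removed: #1, #2, #4, #6, #10, #13, #14, #15, #16, #23, #24, #25, #26. (#5, #11, #19 stay — for-cause denied.)
Seating in order: seats 1–9 → #3, #5, #7, #8, #9, #11, #12, #17, #18; alternates → #19.
So seat 9 is #18.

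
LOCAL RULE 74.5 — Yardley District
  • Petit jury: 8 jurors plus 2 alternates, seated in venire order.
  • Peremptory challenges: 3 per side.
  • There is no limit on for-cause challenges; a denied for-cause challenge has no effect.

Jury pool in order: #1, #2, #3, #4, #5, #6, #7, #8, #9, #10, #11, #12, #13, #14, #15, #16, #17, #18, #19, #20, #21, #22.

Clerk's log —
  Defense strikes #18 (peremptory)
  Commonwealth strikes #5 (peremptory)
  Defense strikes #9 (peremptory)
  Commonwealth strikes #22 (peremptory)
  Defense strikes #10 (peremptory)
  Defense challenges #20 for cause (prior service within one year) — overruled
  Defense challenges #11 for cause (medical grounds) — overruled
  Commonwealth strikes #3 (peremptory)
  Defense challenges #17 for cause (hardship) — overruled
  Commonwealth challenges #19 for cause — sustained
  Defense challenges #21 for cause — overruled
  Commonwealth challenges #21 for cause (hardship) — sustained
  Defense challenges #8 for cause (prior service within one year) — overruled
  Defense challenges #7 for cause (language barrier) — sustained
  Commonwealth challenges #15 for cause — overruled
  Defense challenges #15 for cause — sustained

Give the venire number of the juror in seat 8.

13

Removed: #3, #5, #7, #9, #10, #15, #18, #19, #21, #22. (#8, #11, #17, #20 stay — for-cause denied.)
Filling seats in venire order through position 8: #1, #2, #4, #6, #8, #11, #12, #13.
So seat 8 is #13.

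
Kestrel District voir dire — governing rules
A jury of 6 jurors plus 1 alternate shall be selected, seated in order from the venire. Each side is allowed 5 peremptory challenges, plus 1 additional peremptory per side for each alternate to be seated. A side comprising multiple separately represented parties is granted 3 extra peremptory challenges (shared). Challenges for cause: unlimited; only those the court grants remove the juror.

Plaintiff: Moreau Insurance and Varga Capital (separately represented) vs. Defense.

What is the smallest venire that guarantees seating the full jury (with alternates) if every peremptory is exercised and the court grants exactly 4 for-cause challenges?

Seats to fill: 6 + 1 alternates = 7.
Peremptories — Plaintiff: 5 + 1×1 + 3 = 9; Defense: 5 + 1×1 = 6; total 15.
For-cause removals: 4.
Minimum venire: 7 + 15 + 4 = 26.

26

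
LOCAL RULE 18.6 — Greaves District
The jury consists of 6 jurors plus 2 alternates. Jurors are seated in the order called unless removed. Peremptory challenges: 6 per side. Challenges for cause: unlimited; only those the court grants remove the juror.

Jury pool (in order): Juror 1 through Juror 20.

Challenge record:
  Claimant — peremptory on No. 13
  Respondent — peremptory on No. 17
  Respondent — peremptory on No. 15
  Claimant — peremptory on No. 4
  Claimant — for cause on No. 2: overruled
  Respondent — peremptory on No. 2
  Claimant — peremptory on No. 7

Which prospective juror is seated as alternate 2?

11

Removed: #2, #4, #7, #13, #15, #17.
Seating in order: seats 1–6 → #1, #3, #5, #6, #8, #9; alternates → #10, #11.
So alternate 2 is #11.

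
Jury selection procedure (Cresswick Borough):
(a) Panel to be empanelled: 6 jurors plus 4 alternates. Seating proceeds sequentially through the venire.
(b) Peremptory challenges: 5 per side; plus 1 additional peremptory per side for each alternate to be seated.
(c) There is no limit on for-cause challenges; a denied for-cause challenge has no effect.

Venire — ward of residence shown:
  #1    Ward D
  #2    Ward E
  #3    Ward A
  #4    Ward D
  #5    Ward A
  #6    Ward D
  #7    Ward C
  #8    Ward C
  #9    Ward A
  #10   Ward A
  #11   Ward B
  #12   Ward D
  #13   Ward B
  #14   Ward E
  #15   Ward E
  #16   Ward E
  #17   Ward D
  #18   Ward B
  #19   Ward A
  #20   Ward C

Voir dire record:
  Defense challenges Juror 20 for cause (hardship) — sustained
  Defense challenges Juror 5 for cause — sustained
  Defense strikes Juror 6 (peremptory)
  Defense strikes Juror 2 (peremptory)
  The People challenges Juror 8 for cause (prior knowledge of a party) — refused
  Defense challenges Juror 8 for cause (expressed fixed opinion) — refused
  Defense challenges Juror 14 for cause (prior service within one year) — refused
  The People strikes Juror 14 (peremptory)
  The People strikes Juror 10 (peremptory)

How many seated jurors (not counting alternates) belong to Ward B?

Removed: #2, #5, #6, #10, #14, #20.
Seated jurors 1–6: #1, #3, #4, #7, #8, #9 (alternates #11, #12, #13, #15 not counted).
None of those are in Ward B → 0.

0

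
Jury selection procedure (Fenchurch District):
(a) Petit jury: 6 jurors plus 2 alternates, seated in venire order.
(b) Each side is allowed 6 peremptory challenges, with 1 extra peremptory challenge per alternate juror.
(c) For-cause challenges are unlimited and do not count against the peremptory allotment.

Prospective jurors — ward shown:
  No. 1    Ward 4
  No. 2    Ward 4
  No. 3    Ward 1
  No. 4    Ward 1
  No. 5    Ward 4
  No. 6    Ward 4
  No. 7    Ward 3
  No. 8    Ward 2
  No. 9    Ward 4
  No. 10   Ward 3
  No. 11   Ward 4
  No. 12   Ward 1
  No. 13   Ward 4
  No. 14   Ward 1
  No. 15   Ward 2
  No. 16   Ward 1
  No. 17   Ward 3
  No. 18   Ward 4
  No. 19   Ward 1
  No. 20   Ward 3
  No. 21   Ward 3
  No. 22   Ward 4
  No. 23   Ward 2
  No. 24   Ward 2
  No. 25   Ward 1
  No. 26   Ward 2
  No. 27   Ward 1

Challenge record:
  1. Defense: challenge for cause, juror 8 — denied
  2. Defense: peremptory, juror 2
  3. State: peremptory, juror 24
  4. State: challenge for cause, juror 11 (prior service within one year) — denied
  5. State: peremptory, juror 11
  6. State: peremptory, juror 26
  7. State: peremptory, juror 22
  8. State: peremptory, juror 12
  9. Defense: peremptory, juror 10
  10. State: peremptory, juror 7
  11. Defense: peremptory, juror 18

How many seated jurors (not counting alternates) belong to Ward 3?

0

Removed: #2, #7, #10, #11, #12, #18, #22, #24, #26.
Seated jurors 1–6: #1, #3, #4, #5, #6, #8 (alternates #9, #13 not counted).
None of those are in Ward 3 → 0.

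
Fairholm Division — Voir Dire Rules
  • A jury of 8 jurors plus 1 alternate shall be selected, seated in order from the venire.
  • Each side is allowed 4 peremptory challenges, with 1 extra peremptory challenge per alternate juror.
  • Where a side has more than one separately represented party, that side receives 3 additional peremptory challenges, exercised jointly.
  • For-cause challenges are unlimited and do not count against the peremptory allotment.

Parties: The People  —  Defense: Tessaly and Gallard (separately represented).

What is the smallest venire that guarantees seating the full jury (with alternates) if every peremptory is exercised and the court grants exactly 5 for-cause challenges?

Seats to fill: 8 + 1 alternates = 9.
Peremptories — The People: 4 + 1×1 = 5; Defense: 4 + 1×1 + 3 = 8; total 13.
For-cause removals: 5.
Minimum venire: 9 + 13 + 5 = 27.

27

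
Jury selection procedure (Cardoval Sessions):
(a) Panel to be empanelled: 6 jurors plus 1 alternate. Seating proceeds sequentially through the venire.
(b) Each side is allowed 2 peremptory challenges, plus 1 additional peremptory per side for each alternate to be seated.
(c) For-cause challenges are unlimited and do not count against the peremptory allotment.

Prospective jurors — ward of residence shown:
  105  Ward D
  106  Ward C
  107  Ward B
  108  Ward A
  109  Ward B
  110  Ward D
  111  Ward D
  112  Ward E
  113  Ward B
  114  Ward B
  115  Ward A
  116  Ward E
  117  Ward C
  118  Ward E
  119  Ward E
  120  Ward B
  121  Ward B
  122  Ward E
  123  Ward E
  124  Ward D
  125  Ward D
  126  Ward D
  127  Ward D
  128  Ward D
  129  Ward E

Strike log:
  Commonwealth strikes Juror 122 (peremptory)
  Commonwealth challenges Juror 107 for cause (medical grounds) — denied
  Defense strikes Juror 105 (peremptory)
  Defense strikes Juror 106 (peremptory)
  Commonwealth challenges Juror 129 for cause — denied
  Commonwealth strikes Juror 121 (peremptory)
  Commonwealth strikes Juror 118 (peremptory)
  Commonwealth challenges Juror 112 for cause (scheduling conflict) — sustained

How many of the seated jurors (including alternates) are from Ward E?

0

Removed: #105, #106, #112, #118, #121, #122.
Seated (7 incl. alternates): #107, #108, #109, #110, #111, #113, #114.
None of those are in Ward E → 0.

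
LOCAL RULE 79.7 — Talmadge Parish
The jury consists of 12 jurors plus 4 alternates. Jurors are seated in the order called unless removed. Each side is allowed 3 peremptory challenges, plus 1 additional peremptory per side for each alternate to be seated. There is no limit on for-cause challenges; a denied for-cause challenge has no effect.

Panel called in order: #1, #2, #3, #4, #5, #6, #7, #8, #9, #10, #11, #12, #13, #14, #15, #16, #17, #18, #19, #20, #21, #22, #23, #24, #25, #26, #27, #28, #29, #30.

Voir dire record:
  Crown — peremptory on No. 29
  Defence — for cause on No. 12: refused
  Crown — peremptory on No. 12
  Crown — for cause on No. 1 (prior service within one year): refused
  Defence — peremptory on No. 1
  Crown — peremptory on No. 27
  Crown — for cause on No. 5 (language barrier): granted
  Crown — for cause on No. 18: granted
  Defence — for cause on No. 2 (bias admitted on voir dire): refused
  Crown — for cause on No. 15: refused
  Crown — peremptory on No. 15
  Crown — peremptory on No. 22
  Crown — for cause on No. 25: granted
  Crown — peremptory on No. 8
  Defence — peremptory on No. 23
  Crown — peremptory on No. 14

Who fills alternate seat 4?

Removed: #1, #5, #8, #12, #14, #15, #18, #22, #23, #25, #27, #29. (#2 stays — for-cause denied.)
Filling seats in venire order through position 16: #2, #3, #4, #6, #7, #9, #10, #11, #13, #16, #17, #19, #20, #21, #24, #26.
So alternate 4 is #26.

26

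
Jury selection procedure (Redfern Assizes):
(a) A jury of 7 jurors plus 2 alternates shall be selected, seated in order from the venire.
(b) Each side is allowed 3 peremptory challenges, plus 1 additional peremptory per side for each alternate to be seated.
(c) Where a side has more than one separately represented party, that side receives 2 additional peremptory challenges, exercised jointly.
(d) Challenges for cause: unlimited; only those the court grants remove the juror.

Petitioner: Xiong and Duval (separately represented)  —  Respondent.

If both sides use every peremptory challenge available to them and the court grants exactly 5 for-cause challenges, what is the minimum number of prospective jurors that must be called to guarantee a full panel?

26

Seats to fill: 7 + 2 alternates = 9.
Peremptories — Petitioner: 3 + 1×2 + 2 = 7; Respondent: 3 + 1×2 = 5; total 12.
For-cause removals: 5.
Minimum venire: 9 + 12 + 5 = 26.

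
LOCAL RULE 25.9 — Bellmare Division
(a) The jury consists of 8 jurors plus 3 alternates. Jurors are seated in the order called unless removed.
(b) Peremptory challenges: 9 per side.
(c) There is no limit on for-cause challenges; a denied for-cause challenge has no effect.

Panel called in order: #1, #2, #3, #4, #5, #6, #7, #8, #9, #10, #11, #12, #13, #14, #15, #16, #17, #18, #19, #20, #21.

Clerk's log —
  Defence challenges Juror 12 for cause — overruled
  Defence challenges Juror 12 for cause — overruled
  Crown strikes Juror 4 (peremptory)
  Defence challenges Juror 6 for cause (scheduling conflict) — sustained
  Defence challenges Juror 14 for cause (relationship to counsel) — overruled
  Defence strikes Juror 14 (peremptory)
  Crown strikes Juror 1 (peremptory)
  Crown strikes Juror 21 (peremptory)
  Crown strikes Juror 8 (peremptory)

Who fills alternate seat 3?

Removed: #1, #4, #6, #8, #14, #21. (#12 stays — for-cause denied.)
Seating in order: seats 1–8 → #2, #3, #5, #7, #9, #10, #11, #12; alternates → #13, #15, #16.
So alternate 3 is #16.

16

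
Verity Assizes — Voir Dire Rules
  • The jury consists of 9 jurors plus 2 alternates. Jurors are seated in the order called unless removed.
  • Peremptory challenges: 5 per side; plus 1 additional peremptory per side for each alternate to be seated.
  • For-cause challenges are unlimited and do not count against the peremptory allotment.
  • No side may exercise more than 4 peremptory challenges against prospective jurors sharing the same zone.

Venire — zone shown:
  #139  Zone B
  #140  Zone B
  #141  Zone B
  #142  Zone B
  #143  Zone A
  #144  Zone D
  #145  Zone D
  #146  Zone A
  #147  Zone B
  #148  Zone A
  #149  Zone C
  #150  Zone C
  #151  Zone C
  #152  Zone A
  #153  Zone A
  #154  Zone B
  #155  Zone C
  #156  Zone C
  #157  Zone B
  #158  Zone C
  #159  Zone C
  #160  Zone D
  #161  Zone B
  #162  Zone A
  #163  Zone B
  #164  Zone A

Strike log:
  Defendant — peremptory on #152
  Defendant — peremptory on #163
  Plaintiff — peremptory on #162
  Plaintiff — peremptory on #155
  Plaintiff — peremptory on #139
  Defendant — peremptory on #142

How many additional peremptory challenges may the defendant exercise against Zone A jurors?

3

Defendant peremptories so far: #152, #163, #142 — 3 of 7 used, 4 left overall.
Against Zone A: #152 — 1 used; per-zone cap 4 leaves 3.
Binding limit: min(4, 3) = 3.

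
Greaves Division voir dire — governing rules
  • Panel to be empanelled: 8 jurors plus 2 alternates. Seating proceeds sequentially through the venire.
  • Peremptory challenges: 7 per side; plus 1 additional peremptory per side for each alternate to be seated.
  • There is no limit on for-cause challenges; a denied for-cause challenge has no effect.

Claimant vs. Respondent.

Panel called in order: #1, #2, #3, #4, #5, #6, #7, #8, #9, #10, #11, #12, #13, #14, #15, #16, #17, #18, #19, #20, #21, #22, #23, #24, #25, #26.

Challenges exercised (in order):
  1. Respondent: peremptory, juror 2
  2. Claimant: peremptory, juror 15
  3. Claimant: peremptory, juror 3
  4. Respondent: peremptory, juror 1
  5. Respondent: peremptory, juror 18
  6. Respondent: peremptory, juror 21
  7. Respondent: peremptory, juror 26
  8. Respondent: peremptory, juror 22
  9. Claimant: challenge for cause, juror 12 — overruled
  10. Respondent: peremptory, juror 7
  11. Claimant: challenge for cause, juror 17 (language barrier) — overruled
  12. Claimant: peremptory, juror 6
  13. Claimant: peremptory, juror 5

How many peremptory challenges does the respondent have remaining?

Respondent allotment: 7 base + 1 × 2 alternates = 9.
Respondent peremptories used: #2, #1, #18, #21, #26, #22, #7 — 7.
Remaining: 9 − 7 = 2.

2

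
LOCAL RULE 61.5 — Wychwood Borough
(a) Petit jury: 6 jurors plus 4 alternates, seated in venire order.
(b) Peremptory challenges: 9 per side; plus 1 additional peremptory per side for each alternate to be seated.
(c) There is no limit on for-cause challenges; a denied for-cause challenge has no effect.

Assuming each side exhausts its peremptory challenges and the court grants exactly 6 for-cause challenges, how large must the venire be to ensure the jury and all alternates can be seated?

Seats to fill: 6 + 4 alternates = 10.
Peremptories: 9 + 1×4 = 13 per side × 2 sides = 26.
For-cause removals: 6.
Minimum venire: 10 + 26 + 6 = 42.

42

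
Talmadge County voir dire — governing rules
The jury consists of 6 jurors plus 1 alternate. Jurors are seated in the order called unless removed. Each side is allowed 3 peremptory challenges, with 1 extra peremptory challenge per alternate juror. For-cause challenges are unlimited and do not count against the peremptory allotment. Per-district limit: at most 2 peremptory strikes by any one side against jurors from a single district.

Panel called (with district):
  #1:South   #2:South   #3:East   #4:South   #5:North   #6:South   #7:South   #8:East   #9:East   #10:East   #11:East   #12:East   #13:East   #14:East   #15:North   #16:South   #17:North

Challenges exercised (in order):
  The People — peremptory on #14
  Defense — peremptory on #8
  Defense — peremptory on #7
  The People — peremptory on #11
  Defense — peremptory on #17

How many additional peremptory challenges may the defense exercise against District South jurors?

1

Defense peremptories so far: #8, #7, #17 — 3 of 4 used, 1 left overall.
Against District South: #7 — 1 used; per-district cap 2 leaves 1.
Binding limit: min(1, 1) = 1.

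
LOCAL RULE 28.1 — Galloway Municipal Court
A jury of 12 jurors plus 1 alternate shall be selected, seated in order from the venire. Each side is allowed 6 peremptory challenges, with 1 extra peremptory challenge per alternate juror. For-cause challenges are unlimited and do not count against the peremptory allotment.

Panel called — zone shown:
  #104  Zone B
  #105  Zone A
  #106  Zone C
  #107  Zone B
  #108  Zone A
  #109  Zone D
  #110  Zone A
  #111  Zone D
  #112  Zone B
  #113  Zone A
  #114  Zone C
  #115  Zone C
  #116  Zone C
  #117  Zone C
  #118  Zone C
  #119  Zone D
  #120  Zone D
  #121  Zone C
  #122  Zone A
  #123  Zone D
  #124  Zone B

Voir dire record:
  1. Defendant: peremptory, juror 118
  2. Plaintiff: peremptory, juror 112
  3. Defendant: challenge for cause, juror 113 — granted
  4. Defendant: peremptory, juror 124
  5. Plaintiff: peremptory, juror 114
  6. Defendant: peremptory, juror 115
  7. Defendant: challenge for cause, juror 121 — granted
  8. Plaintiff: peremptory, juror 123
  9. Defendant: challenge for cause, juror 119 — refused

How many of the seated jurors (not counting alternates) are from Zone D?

Removed: #112, #113, #114, #115, #118, #121, #123, #124.
Seated jurors 1–12: #104, #105, #106, #107, #108, #109, #110, #111, #116, #117, #119, #120 (alternates #122 not counted).
Of those, in Zone D: #109, #111, #119, #120 → 4.

4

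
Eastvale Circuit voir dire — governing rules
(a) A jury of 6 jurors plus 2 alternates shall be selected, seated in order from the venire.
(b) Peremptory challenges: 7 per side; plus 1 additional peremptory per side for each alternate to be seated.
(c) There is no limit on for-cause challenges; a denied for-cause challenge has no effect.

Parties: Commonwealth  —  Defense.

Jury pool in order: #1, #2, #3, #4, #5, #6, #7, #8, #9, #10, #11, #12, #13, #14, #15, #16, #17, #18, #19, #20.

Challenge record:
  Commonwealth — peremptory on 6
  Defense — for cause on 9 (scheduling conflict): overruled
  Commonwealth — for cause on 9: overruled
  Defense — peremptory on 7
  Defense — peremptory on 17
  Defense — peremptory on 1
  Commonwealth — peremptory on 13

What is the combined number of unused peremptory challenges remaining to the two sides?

13

Commonwealth allotment: 7 base + 1 × 2 alternates = 9. Defense allotment: 7 base + 1 × 2 alternates = 9.
Commonwealth peremptories used: #6, #13 — 2 (the for-cause on #9 doesn't count).
Defense peremptories used: #7, #17, #1 — 3 (the for-cause on #9 doesn't count).
Remaining: (9 − 2) + (9 − 3) = 13.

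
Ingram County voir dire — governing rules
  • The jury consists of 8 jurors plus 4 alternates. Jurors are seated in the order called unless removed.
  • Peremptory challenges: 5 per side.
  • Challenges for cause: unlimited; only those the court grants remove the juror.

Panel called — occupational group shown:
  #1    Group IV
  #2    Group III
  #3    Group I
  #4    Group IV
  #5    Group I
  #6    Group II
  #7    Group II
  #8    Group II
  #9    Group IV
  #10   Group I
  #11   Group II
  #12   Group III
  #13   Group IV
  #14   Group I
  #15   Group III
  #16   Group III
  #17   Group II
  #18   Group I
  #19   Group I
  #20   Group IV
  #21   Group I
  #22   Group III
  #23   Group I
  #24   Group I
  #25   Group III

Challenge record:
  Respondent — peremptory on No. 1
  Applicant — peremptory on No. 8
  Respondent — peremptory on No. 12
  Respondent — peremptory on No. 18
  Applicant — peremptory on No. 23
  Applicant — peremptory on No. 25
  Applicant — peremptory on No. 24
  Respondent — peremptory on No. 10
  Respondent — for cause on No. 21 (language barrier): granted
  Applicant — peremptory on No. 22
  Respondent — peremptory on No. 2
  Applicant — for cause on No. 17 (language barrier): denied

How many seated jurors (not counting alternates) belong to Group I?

2

Removed: #1, #2, #8, #10, #12, #18, #21, #22, #23, #24, #25.
Seated jurors 1–8: #3, #4, #5, #6, #7, #9, #11, #13 (alternates #14, #15, #16, #17 not counted).
Of those, in Group I: #3, #5 → 2.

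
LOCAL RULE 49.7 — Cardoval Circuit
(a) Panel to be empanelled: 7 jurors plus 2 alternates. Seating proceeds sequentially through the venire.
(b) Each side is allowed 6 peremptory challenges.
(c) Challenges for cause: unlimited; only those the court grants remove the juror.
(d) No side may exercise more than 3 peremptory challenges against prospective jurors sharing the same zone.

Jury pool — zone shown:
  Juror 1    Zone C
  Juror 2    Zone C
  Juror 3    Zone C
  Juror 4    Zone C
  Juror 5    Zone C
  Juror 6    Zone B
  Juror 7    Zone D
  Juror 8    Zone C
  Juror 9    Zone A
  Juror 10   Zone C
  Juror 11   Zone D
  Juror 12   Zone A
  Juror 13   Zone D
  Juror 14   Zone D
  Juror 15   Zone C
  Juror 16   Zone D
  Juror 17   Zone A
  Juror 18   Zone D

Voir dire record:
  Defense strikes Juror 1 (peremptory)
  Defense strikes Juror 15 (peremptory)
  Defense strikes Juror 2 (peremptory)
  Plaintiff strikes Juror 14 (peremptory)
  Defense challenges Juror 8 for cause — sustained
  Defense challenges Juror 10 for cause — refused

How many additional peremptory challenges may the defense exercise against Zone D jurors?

Defense peremptories so far: #1, #15, #2 — 3 of 6 used, 3 left overall.
Against Zone D: none yet — per-zone cap 3 leaves 3.
Binding limit: min(3, 3) = 3.

3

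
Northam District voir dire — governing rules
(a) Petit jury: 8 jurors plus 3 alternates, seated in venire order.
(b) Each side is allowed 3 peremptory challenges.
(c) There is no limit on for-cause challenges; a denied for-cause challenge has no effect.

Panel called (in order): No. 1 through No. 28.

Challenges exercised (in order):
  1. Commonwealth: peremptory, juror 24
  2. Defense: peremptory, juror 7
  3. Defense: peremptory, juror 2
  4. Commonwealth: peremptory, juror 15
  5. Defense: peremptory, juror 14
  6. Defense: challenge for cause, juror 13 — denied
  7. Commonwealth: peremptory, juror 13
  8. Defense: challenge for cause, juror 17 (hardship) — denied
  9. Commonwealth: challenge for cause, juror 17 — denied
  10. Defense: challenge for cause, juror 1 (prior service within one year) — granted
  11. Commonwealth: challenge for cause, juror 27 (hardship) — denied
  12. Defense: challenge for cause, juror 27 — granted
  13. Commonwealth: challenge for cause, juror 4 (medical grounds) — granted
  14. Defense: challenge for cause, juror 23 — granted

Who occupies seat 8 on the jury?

12

Removed: #1, #2, #4, #7, #13, #14, #15, #23, #24, #27. (#17 stays — for-cause denied.)
Filling seats in venire order through position 8: #3, #5, #6, #8, #9, #10, #11, #12.
So seat 8 is #12.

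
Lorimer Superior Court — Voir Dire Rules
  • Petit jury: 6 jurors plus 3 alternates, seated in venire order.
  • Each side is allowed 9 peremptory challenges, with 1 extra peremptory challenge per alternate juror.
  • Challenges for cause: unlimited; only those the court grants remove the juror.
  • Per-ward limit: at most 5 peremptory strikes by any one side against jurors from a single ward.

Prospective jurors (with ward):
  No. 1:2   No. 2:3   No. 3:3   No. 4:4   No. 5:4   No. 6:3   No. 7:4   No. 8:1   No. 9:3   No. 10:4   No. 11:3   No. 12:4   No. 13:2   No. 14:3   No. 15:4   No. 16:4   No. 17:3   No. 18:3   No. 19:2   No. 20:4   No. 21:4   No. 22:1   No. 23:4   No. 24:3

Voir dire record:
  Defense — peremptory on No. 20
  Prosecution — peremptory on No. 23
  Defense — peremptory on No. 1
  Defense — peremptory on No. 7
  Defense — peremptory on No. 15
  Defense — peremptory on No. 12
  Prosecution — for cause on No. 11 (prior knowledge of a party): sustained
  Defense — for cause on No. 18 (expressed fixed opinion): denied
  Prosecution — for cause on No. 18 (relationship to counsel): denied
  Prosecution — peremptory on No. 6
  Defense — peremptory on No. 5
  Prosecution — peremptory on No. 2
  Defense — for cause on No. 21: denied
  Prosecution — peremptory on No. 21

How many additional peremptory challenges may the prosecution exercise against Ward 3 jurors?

3

Prosecution peremptories so far: #23, #6, #2, #21 — 4 of 12 used, 8 left overall.
Against Ward 3: #6, #2 — 2 used; per-ward cap 5 leaves 3.
Binding limit: min(8, 3) = 3.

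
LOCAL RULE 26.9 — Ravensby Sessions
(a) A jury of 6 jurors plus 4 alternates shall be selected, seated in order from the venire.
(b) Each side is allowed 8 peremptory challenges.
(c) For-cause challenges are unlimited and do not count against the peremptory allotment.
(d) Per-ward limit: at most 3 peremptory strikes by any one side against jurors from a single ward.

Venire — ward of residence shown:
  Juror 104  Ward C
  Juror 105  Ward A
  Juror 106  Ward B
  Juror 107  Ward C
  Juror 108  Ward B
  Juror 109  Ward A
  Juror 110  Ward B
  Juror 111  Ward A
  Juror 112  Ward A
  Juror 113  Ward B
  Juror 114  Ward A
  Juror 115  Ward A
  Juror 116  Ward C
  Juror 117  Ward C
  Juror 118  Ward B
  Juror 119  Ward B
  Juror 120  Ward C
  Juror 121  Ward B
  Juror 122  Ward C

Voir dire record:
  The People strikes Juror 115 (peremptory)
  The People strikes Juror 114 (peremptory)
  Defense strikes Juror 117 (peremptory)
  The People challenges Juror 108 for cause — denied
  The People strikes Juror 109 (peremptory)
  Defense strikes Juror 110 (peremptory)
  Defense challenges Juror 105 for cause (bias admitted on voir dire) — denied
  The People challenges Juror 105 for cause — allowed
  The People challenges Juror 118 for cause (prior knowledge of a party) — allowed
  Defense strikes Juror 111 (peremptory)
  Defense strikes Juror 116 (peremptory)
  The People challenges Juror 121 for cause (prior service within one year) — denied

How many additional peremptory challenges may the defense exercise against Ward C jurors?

Defense peremptories so far: #117, #110, #111, #116 — 4 of 8 used, 4 left overall.
Against Ward C: #117, #116 — 2 used; per-ward cap 3 leaves 1.
Binding limit: min(4, 1) = 1.

1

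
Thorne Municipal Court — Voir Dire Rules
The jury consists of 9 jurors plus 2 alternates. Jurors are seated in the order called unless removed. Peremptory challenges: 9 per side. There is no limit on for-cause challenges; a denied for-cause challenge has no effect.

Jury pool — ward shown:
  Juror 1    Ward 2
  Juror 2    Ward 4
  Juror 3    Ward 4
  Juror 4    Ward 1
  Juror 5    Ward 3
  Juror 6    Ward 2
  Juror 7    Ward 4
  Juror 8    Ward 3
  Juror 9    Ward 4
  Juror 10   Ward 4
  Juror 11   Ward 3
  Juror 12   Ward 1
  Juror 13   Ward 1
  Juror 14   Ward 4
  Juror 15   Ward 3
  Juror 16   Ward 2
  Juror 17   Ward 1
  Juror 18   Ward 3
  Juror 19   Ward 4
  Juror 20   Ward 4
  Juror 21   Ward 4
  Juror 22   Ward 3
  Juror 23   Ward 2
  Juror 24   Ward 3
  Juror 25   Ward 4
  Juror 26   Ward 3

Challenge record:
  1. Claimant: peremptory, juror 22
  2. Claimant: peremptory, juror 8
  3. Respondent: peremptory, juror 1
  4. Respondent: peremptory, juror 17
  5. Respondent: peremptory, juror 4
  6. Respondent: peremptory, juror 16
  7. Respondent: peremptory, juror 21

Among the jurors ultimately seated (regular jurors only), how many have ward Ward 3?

Removed: #1, #4, #8, #16, #17, #21, #22.
Seated jurors 1–9: #2, #3, #5, #6, #7, #9, #10, #11, #12 (alternates #13, #14 not counted).
Of those, in Ward 3: #5, #11 → 2.

2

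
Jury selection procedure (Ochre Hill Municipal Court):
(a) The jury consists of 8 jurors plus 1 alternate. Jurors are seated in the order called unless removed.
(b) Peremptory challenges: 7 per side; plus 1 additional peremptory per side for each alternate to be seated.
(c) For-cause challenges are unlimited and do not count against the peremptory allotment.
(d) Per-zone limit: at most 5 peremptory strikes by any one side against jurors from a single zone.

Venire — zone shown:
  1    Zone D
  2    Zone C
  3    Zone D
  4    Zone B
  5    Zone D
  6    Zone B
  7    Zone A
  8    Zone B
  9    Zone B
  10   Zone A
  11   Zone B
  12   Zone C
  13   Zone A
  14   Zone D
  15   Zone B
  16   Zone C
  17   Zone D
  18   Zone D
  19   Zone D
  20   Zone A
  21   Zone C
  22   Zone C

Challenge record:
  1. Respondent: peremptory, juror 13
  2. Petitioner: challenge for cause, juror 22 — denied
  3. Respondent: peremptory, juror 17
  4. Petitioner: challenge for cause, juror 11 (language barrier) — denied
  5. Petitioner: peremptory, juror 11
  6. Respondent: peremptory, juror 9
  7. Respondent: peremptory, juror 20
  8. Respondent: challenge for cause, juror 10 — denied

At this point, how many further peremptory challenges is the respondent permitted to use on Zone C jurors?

Respondent peremptories so far: #13, #17, #9, #20 — 4 of 8 used, 4 left overall.
Against Zone C: none yet — per-zone cap 5 leaves 5.
Binding limit: min(4, 5) = 4.

4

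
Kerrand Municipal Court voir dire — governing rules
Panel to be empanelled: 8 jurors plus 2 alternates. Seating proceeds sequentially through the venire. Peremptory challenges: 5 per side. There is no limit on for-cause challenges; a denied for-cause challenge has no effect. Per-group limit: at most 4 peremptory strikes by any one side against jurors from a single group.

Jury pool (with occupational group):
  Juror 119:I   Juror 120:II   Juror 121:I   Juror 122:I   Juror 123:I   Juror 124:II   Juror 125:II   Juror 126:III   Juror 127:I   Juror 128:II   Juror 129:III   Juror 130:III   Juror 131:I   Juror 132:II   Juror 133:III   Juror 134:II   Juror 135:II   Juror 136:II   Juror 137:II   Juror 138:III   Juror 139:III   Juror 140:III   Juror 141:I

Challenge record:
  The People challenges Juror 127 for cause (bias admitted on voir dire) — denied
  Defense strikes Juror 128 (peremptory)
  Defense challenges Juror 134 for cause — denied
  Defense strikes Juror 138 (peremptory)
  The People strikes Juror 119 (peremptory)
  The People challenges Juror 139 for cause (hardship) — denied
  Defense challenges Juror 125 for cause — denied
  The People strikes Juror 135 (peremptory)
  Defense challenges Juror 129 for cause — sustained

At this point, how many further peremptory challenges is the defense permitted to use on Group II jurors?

3

Defense peremptories so far: #128, #138 — 2 of 5 used, 3 left overall.
Against Group II: #128 — 1 used; per-group cap 4 leaves 3.
Binding limit: min(3, 3) = 3.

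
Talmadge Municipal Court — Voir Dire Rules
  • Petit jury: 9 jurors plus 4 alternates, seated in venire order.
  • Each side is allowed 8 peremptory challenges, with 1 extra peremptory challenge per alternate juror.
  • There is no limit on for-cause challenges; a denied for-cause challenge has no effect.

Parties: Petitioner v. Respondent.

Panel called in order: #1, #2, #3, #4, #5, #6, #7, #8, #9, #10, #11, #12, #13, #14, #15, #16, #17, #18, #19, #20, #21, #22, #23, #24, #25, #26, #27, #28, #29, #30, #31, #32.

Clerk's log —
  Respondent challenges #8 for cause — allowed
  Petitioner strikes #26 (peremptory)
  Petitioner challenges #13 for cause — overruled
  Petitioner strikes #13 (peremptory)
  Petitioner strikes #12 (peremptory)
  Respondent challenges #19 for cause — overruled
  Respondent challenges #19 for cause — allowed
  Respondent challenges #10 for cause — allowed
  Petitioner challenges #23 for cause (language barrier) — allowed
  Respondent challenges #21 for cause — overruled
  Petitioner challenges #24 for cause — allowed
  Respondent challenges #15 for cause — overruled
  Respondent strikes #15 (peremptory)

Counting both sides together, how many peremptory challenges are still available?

20

Petitioner allotment: 8 base + 1 × 4 alternates = 12. Respondent allotment: 8 base + 1 × 4 alternates = 12.
Petitioner peremptories used: #26, #13, #12 — 3 (for-cause on #13, #23, #24 don't count).
Respondent peremptories used: #15 — 1 (for-cause on #8, #19, #19, #10, #21, #15 don't count).
Remaining: (12 − 3) + (12 − 1) = 20.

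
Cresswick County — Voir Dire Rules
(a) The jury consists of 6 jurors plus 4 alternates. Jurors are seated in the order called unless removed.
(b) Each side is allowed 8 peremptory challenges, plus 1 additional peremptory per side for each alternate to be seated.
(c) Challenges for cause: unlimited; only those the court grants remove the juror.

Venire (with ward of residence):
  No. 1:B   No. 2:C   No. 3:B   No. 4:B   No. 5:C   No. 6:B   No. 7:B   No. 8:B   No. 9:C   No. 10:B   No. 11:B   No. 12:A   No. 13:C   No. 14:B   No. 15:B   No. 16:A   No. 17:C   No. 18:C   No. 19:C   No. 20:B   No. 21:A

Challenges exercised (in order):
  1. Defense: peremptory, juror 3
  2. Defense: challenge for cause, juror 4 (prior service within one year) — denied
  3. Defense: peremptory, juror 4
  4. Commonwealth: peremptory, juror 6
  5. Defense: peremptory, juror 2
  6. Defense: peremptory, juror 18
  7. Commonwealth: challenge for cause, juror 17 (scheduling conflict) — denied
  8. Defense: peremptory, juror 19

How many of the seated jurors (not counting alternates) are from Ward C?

2

Removed: #2, #3, #4, #6, #18, #19.
Seated jurors 1–6: #1, #5, #7, #8, #9, #10 (alternates #11, #12, #13, #14 not counted).
Of those, in Ward C: #5, #9 → 2.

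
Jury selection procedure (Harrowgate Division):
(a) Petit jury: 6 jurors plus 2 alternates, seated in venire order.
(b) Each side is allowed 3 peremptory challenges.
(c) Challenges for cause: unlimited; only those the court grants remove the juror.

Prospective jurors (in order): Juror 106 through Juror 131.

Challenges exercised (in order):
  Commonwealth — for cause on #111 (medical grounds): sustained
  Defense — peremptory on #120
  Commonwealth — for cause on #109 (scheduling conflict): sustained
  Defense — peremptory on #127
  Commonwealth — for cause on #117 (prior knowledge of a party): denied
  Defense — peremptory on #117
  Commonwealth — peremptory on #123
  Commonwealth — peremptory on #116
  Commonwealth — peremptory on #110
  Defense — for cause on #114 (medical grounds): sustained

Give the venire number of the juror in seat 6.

115

Removed: #109, #110, #111, #114, #116, #117, #120, #123, #127.
Seating in order: seats 1–6 → #106, #107, #108, #112, #113, #115; alternates → #118, #119.
So seat 6 is #115.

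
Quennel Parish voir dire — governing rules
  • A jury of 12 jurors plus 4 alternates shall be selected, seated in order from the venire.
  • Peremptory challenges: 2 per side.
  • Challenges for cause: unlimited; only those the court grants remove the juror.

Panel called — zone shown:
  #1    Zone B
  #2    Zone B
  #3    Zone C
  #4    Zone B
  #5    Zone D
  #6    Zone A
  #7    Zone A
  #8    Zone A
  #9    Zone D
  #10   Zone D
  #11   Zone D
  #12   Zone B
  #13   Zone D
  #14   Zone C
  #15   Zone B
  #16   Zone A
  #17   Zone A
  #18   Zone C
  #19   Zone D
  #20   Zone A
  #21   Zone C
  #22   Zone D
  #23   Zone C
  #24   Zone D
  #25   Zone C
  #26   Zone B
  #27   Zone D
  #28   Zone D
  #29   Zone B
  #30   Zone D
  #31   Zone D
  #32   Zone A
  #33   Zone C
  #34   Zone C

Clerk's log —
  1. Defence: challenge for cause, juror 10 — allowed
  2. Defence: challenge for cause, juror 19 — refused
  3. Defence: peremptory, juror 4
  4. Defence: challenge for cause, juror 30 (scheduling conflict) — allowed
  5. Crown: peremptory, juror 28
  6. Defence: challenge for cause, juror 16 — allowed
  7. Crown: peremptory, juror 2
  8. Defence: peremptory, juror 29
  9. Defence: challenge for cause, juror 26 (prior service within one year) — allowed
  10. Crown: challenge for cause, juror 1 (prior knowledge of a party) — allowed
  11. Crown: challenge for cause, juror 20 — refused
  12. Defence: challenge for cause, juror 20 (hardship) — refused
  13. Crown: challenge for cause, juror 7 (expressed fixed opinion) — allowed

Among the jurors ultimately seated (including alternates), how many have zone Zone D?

Removed: #1, #2, #4, #7, #10, #16, #26, #28, #29, #30.
Seated (16 incl. alternates): #3, #5, #6, #8, #9, #11, #12, #13, #14, #15, #17, #18, #19, #20, #21, #22.
Of those, in Zone D: #5, #9, #11, #13, #19, #22 → 6.

6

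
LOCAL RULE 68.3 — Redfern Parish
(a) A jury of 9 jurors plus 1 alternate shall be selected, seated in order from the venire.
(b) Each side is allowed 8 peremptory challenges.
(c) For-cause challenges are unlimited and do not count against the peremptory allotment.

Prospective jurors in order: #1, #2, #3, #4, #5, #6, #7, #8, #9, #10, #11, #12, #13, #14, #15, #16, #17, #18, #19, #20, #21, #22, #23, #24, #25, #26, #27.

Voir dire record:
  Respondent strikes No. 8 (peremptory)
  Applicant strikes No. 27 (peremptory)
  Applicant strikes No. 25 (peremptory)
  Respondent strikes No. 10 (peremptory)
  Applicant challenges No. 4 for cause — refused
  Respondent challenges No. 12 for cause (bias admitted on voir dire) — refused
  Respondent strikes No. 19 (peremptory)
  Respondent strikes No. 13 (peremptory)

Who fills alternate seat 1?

12

Removed: #8, #10, #13, #19, #25, #27. (#4, #12 stay — for-cause denied.)
Seating in order: seats 1–9 → #1, #2, #3, #4, #5, #6, #7, #9, #11; alternates → #12.
So alternate 1 is #12.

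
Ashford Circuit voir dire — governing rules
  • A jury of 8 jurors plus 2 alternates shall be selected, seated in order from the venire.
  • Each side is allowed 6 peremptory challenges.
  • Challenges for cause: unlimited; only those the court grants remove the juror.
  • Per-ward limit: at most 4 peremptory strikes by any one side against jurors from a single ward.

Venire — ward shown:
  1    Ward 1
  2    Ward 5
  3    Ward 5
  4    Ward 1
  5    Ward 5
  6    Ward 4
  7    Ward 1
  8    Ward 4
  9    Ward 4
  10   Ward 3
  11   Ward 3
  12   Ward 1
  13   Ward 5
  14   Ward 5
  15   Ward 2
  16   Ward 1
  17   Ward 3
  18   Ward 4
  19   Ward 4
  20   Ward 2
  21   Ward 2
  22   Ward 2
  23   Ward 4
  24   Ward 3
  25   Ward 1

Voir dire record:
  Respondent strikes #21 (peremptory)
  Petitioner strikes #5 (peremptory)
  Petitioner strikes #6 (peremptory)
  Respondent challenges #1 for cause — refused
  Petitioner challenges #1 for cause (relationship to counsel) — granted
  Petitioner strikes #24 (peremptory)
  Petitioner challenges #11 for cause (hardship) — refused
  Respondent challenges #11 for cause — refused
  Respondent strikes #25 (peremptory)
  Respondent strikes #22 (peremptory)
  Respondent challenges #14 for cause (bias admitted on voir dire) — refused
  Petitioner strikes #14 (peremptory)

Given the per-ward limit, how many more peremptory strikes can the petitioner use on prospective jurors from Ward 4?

2

Petitioner peremptories so far: #5, #6, #24, #14 — 4 of 6 used, 2 left overall.
Against Ward 4: #6 — 1 used; per-ward cap 4 leaves 3.
Binding limit: min(2, 3) = 2.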